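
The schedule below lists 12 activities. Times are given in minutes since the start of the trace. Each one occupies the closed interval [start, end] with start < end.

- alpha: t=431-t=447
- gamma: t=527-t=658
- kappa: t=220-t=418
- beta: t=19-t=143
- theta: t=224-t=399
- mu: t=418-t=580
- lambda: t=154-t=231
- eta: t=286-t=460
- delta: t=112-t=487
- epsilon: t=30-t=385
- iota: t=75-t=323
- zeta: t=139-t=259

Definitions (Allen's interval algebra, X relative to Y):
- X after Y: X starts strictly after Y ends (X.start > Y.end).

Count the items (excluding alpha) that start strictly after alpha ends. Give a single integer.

Target alpha = [t=431, t=447].
beta [t=19, t=143] → before → no.
delta [t=112, t=487] → contains → no.
epsilon [t=30, t=385] → before → no.
eta [t=286, t=460] → contains → no.
gamma [t=527, t=658] → after → counts.
iota [t=75, t=323] → before → no.
kappa [t=220, t=418] → before → no.
lambda [t=154, t=231] → before → no.
mu [t=418, t=580] → contains → no.
theta [t=224, t=399] → before → no.
zeta [t=139, t=259] → before → no.
Total: 1.

1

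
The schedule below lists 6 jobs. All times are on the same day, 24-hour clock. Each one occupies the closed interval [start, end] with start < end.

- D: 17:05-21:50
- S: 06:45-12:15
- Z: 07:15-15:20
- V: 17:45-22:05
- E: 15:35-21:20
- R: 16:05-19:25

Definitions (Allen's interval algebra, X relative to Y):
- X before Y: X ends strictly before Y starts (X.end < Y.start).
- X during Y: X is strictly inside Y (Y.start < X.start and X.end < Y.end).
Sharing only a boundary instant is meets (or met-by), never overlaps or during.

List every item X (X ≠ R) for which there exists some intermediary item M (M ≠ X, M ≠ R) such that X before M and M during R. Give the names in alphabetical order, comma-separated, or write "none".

none

Target R = [16:05, 19:25].
Intermediaries M with M during R: none.
Union: none.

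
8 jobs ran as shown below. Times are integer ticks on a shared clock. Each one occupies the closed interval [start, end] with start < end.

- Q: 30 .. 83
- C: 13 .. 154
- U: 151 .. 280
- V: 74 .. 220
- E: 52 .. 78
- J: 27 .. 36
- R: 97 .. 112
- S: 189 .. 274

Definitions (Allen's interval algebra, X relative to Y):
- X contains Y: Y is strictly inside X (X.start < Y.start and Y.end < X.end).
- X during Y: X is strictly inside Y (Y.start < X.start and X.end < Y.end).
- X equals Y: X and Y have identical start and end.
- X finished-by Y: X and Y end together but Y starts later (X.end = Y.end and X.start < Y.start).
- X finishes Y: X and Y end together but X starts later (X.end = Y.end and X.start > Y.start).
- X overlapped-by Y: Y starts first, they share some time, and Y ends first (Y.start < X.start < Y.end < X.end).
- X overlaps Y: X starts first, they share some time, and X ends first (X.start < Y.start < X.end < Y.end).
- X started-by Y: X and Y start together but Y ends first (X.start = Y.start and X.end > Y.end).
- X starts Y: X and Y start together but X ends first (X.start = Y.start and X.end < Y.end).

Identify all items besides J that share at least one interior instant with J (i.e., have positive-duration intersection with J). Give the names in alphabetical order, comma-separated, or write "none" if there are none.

Target J = [27, 36].
C [13, 154] → contains → yes.
E [52, 78] → after → no.
Q [30, 83] → overlapped-by → yes.
R [97, 112] → after → no.
S [189, 274] → after → no.
U [151, 280] → after → no.
V [74, 220] → after → no.
Result: C, Q.

C, Q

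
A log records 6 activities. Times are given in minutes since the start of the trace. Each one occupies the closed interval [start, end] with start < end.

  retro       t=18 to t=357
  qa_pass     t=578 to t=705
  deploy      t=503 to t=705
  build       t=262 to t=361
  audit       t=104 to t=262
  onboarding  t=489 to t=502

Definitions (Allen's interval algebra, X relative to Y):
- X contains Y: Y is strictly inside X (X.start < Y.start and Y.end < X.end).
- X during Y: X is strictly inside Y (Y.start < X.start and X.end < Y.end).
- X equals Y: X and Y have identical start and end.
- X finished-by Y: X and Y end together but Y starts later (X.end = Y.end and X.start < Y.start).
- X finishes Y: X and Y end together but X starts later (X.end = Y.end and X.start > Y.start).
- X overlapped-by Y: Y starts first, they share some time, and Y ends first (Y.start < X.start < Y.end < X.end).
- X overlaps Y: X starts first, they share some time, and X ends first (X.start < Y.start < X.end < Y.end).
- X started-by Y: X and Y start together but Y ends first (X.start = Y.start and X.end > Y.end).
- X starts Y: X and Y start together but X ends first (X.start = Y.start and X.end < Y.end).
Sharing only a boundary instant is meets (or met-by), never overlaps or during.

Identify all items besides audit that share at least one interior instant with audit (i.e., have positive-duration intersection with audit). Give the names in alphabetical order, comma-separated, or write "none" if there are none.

retro

Target audit = [t=104, t=262].
build [t=262, t=361] → met-by → no.
deploy [t=503, t=705] → after → no.
onboarding [t=489, t=502] → after → no.
qa_pass [t=578, t=705] → after → no.
retro [t=18, t=357] → contains → yes.
Result: retro.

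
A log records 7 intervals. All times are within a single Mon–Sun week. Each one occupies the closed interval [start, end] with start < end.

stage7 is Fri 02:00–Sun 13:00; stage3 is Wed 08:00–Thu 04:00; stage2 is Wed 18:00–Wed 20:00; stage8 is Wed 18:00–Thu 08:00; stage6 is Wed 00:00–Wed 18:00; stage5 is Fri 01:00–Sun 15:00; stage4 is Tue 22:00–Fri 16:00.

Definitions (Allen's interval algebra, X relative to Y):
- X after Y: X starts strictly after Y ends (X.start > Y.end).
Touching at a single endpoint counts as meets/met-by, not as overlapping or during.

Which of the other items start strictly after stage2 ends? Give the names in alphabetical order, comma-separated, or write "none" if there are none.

stage5, stage7

Target stage2 = [Wed 18:00, Wed 20:00].
stage3 [Wed 08:00, Thu 04:00] → contains → no.
stage4 [Tue 22:00, Fri 16:00] → contains → no.
stage5 [Fri 01:00, Sun 15:00] → after → yes.
stage6 [Wed 00:00, Wed 18:00] → meets → no.
stage7 [Fri 02:00, Sun 13:00] → after → yes.
stage8 [Wed 18:00, Thu 08:00] → started-by → no.
Result: stage5, stage7.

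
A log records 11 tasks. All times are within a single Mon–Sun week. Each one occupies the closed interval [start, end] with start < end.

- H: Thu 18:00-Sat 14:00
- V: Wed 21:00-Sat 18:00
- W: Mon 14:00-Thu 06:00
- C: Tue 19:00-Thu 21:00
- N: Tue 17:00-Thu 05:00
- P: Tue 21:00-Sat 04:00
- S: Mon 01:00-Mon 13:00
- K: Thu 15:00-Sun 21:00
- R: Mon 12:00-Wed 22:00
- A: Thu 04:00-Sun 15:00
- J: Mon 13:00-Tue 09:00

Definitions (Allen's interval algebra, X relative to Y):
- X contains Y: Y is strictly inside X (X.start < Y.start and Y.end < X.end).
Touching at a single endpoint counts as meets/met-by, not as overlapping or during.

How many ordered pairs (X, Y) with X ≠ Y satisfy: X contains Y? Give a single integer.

Checking all 110 ordered pairs for relation 'contains'; matching pairs in alphabetical order:
(A, H): A contains H ✓
(K, H): K contains H ✓
(R, J): R contains J ✓
(V, H): V contains H ✓
(W, N): W contains N ✓
Count: 5.

5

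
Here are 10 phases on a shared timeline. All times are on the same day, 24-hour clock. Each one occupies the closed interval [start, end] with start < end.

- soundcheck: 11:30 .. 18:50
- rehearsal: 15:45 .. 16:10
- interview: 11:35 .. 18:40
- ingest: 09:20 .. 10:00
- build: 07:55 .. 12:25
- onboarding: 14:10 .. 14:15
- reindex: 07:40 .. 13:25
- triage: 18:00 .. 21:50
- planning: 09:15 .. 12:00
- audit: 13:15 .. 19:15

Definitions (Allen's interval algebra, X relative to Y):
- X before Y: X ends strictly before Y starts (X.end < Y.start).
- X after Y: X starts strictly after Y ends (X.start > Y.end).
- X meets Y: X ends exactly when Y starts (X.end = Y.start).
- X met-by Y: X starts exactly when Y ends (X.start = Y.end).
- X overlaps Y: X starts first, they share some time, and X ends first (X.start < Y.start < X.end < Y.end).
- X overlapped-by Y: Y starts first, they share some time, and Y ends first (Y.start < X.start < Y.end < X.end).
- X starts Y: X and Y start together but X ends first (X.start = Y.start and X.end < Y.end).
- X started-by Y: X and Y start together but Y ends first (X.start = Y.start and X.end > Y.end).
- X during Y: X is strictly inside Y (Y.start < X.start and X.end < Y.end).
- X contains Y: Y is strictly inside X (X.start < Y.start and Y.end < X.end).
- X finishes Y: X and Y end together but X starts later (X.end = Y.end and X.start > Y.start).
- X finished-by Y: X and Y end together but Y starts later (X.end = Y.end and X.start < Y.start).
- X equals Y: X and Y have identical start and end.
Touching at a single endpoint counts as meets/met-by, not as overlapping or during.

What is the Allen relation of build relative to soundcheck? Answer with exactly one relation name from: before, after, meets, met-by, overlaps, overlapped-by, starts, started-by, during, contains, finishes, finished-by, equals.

build = [07:55, 12:25]; soundcheck = [11:30, 18:50].
Compare endpoints: build.start < soundcheck.start, build.start < soundcheck.end, build.end > soundcheck.start, build.end < soundcheck.end.
That pattern is 'overlaps'.

overlaps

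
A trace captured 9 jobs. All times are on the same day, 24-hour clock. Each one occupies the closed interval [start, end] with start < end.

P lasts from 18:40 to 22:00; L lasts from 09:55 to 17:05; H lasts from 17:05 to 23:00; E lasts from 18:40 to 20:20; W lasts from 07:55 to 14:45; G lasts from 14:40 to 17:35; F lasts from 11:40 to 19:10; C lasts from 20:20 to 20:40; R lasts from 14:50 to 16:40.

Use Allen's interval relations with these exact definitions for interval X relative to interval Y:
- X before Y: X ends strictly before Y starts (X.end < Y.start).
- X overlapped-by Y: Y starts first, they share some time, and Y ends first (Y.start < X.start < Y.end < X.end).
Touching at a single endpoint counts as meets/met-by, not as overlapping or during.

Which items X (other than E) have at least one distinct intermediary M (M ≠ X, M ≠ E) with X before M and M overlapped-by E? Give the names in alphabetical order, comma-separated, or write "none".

none

Target E = [18:40, 20:20].
Intermediaries M with M overlapped-by E: none.
Union: none.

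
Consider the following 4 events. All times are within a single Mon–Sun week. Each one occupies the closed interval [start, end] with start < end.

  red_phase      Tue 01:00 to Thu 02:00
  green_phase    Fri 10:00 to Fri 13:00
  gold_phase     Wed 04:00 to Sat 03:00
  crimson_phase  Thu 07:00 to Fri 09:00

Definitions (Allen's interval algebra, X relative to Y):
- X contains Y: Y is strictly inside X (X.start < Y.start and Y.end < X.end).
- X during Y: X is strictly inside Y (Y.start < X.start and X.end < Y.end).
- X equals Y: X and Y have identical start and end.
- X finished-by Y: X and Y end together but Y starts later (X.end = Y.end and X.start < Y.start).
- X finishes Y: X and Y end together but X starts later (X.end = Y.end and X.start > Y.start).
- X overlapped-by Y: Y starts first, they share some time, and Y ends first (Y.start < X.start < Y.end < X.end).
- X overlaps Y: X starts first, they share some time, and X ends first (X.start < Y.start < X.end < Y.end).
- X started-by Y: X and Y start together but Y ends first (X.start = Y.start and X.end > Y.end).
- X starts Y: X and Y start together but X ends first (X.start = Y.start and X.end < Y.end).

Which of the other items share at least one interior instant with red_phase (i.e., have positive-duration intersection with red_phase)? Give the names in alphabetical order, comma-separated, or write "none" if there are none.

Target red_phase = [Tue 01:00, Thu 02:00].
crimson_phase [Thu 07:00, Fri 09:00] → after → no.
gold_phase [Wed 04:00, Sat 03:00] → overlapped-by → yes.
green_phase [Fri 10:00, Fri 13:00] → after → no.
Result: gold_phase.

gold_phase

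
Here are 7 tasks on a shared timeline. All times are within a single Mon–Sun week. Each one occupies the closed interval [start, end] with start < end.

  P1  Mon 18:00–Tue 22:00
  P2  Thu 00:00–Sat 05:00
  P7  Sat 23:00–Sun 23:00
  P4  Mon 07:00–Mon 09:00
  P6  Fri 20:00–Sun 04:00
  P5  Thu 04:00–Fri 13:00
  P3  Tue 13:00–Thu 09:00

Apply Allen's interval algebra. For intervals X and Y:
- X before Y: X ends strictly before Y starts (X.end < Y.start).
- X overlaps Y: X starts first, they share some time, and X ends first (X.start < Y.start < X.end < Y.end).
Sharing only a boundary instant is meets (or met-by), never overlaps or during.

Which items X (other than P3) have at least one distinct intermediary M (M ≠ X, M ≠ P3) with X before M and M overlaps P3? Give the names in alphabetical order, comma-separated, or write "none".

P4

Target P3 = [Tue 13:00, Thu 09:00].
Intermediaries M with M overlaps P3: P1.
Via P1 — items with X before P1: P4.
Union: P4.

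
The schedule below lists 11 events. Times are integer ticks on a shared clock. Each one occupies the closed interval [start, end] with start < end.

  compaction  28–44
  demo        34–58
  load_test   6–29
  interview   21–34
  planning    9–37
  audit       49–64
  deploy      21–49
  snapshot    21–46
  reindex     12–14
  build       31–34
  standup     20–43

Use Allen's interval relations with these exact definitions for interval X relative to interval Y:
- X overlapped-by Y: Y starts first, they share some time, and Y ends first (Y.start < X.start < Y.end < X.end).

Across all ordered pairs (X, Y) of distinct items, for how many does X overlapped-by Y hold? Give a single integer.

Checking all 110 ordered pairs for relation 'overlapped-by'; matching pairs in alphabetical order:
(audit, demo): audit overlapped-by demo ✓
(compaction, interview): compaction overlapped-by interview ✓
(compaction, load_test): compaction overlapped-by load_test ✓
(compaction, planning): compaction overlapped-by planning ✓
(compaction, standup): compaction overlapped-by standup ✓
(demo, compaction): demo overlapped-by compaction ✓
(demo, deploy): demo overlapped-by deploy ✓
(demo, planning): demo overlapped-by planning ✓
(demo, snapshot): demo overlapped-by snapshot ✓
(demo, standup): demo overlapped-by standup ✓
(deploy, load_test): deploy overlapped-by load_test ✓
(deploy, planning): deploy overlapped-by planning ✓
(deploy, standup): deploy overlapped-by standup ✓
(interview, load_test): interview overlapped-by load_test ✓
(planning, load_test): planning overlapped-by load_test ✓
(snapshot, load_test): snapshot overlapped-by load_test ✓
(snapshot, planning): snapshot overlapped-by planning ✓
(snapshot, standup): snapshot overlapped-by standup ✓
(standup, load_test): standup overlapped-by load_test ✓
(standup, planning): standup overlapped-by planning ✓
Count: 20.

20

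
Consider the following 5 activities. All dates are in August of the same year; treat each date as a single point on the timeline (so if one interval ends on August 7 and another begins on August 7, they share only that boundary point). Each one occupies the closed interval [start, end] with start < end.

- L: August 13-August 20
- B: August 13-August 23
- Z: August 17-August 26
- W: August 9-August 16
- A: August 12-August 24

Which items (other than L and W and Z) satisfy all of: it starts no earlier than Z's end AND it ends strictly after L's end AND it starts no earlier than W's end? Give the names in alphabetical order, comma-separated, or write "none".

Conditions: its start is no earlier than Z's end (X.start >= August 26) AND its end is strictly after L's end (X.end > August 20) AND its start is no earlier than W's end (X.start >= August 16).
A: start August 12 >= August 26? ✗; end August 24 > August 20? ✓; start August 12 >= August 16? ✗ → no.
B: start August 13 >= August 26? ✗; end August 23 > August 20? ✓; start August 13 >= August 16? ✗ → no.
Result: none.

none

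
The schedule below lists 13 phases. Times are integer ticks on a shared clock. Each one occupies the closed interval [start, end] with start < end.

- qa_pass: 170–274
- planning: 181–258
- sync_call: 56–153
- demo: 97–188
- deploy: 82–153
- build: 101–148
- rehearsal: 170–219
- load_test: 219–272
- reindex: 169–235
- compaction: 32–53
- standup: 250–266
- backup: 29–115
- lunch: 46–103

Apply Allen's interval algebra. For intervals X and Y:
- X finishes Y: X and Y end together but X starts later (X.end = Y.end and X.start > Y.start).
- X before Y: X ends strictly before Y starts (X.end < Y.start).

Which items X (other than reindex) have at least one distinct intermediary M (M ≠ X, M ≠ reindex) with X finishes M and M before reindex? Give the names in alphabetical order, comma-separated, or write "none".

Target reindex = [169, 235].
Intermediaries M with M before reindex: backup, build, compaction, deploy, lunch, sync_call.
Via backup — items with X finishes backup: none.
Via build — items with X finishes build: none.
Via compaction — items with X finishes compaction: none.
Via deploy — items with X finishes deploy: none.
Via lunch — items with X finishes lunch: none.
Via sync_call — items with X finishes sync_call: deploy.
Union: deploy.

deploy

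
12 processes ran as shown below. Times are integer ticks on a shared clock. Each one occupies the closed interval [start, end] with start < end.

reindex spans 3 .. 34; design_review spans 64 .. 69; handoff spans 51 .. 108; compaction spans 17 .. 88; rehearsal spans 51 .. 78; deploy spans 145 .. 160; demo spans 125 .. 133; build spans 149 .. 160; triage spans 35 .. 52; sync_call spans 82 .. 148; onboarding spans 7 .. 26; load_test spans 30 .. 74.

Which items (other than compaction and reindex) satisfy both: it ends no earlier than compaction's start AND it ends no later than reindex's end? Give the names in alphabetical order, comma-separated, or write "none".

Conditions: its end is no earlier than compaction's start (X.end >= 17) AND its end is no later than reindex's end (X.end <= 34).
build: end 160 >= 17? ✓; end 160 <= 34? ✗ → no.
demo: end 133 >= 17? ✓; end 133 <= 34? ✗ → no.
deploy: end 160 >= 17? ✓; end 160 <= 34? ✗ → no.
design_review: end 69 >= 17? ✓; end 69 <= 34? ✗ → no.
handoff: end 108 >= 17? ✓; end 108 <= 34? ✗ → no.
load_test: end 74 >= 17? ✓; end 74 <= 34? ✗ → no.
onboarding: end 26 >= 17? ✓; end 26 <= 34? ✓ → yes.
rehearsal: end 78 >= 17? ✓; end 78 <= 34? ✗ → no.
sync_call: end 148 >= 17? ✓; end 148 <= 34? ✗ → no.
triage: end 52 >= 17? ✓; end 52 <= 34? ✗ → no.
Result: onboarding.

onboarding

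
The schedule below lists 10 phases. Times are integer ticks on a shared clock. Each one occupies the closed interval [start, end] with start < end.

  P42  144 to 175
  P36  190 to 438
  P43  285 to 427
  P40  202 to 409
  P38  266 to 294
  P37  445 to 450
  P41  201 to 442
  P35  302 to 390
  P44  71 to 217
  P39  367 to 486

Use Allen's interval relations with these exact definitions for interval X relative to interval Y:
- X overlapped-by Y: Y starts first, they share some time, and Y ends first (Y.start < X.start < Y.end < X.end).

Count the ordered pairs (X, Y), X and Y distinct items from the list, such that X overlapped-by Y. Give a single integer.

Checking all 90 ordered pairs for relation 'overlapped-by'; matching pairs in alphabetical order:
(P36, P44): P36 overlapped-by P44 ✓
(P39, P35): P39 overlapped-by P35 ✓
(P39, P36): P39 overlapped-by P36 ✓
(P39, P40): P39 overlapped-by P40 ✓
(P39, P41): P39 overlapped-by P41 ✓
(P39, P43): P39 overlapped-by P43 ✓
(P40, P44): P40 overlapped-by P44 ✓
(P41, P36): P41 overlapped-by P36 ✓
(P41, P44): P41 overlapped-by P44 ✓
(P43, P38): P43 overlapped-by P38 ✓
(P43, P40): P43 overlapped-by P40 ✓
Count: 11.

11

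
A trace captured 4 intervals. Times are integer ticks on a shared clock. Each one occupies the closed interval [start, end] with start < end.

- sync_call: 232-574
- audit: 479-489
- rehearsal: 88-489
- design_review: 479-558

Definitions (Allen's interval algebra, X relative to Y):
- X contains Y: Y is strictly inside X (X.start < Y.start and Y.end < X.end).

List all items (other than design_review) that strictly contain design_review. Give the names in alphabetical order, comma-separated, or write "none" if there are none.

Target design_review = [479, 558].
audit [479, 489] → starts → no.
rehearsal [88, 489] → overlaps → no.
sync_call [232, 574] → contains → yes.
Result: sync_call.

sync_call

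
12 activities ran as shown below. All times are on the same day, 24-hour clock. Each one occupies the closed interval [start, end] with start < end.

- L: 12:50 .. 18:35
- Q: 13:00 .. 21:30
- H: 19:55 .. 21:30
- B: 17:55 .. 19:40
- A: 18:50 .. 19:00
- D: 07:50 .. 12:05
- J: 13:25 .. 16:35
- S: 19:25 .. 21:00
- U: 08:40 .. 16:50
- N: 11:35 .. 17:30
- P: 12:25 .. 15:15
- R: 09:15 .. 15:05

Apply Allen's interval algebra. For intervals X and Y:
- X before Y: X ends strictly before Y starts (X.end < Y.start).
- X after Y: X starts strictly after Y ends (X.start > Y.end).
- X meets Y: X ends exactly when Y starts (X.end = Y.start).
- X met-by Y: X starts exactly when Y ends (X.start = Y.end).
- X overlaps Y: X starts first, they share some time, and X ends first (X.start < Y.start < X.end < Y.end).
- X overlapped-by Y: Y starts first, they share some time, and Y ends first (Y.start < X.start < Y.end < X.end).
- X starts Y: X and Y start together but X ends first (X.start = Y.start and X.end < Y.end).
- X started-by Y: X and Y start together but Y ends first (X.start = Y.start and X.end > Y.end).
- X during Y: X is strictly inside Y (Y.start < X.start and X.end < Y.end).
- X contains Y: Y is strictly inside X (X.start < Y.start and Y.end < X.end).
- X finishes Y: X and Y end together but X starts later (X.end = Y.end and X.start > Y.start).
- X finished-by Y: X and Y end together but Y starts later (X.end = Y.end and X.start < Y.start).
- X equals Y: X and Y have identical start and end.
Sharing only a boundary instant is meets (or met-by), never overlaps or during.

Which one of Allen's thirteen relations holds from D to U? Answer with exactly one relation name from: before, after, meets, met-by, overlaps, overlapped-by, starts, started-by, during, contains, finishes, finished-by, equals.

overlaps

D = [07:50, 12:05]; U = [08:40, 16:50].
Compare endpoints: D.start < U.start, D.start < U.end, D.end > U.start, D.end < U.end.
That pattern is 'overlaps'.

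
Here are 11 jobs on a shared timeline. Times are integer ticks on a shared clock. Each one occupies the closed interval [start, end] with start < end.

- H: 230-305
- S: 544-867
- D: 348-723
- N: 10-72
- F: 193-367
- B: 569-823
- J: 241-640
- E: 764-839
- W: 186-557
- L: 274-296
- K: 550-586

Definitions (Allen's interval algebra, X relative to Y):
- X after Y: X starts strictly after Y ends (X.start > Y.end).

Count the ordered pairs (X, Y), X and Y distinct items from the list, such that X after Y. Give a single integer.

29

Checking all 110 ordered pairs for relation 'after'; matching pairs in alphabetical order:
(B, F): B after F ✓
(B, H): B after H ✓
(B, L): B after L ✓
(B, N): B after N ✓
(B, W): B after W ✓
(D, H): D after H ✓
(D, L): D after L ✓
(D, N): D after N ✓
(E, D): E after D ✓
(E, F): E after F ✓
(E, H): E after H ✓
(E, J): E after J ✓
(E, K): E after K ✓
(E, L): E after L ✓
(E, N): E after N ✓
(E, W): E after W ✓
(F, N): F after N ✓
(H, N): H after N ✓
(J, N): J after N ✓
(K, F): K after F ✓
(K, H): K after H ✓
(K, L): K after L ✓
(K, N): K after N ✓
(L, N): L after N ✓
... plus 5 further pairs not listed.
Count: 29.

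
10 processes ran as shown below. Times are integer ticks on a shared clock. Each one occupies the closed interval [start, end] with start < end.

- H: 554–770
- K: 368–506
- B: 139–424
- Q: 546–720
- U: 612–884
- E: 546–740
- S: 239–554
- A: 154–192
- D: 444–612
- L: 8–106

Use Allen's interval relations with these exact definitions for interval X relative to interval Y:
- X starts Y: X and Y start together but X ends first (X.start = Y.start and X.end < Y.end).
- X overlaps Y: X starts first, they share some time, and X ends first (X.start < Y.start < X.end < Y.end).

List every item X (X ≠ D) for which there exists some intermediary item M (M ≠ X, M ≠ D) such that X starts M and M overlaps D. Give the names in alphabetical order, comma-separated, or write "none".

none

Target D = [444, 612].
Intermediaries M with M overlaps D: K, S.
Via K — items with X starts K: none.
Via S — items with X starts S: none.
Union: none.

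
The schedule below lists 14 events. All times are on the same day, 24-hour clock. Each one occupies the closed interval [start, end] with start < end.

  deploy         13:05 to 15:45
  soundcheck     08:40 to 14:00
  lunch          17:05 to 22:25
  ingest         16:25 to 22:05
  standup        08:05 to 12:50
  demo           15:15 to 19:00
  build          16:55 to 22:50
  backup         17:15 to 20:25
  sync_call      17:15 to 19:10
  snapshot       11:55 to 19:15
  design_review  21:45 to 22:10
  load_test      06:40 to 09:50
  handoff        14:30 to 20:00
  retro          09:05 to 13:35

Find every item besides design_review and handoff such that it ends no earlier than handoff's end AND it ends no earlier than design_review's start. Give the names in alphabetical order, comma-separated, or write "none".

build, ingest, lunch

Conditions: its end is no earlier than handoff's end (X.end >= 20:00) AND its end is no earlier than design_review's start (X.end >= 21:45).
backup: end 20:25 >= 20:00? ✓; end 20:25 >= 21:45? ✗ → no.
build: end 22:50 >= 20:00? ✓; end 22:50 >= 21:45? ✓ → yes.
demo: end 19:00 >= 20:00? ✗; end 19:00 >= 21:45? ✗ → no.
deploy: end 15:45 >= 20:00? ✗; end 15:45 >= 21:45? ✗ → no.
ingest: end 22:05 >= 20:00? ✓; end 22:05 >= 21:45? ✓ → yes.
load_test: end 09:50 >= 20:00? ✗; end 09:50 >= 21:45? ✗ → no.
lunch: end 22:25 >= 20:00? ✓; end 22:25 >= 21:45? ✓ → yes.
retro: end 13:35 >= 20:00? ✗; end 13:35 >= 21:45? ✗ → no.
snapshot: end 19:15 >= 20:00? ✗; end 19:15 >= 21:45? ✗ → no.
soundcheck: end 14:00 >= 20:00? ✗; end 14:00 >= 21:45? ✗ → no.
standup: end 12:50 >= 20:00? ✗; end 12:50 >= 21:45? ✗ → no.
sync_call: end 19:10 >= 20:00? ✗; end 19:10 >= 21:45? ✗ → no.
Result: build, ingest, lunch.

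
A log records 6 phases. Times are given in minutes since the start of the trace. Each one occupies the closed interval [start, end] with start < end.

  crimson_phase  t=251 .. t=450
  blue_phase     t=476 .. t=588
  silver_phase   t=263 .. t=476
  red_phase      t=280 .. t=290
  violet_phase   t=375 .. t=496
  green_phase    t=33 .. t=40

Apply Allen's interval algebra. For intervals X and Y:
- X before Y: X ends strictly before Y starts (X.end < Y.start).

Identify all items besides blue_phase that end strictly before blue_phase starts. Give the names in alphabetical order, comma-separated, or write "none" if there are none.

Target blue_phase = [t=476, t=588].
crimson_phase [t=251, t=450] → before → yes.
green_phase [t=33, t=40] → before → yes.
red_phase [t=280, t=290] → before → yes.
silver_phase [t=263, t=476] → meets → no.
violet_phase [t=375, t=496] → overlaps → no.
Result: crimson_phase, green_phase, red_phase.

crimson_phase, green_phase, red_phase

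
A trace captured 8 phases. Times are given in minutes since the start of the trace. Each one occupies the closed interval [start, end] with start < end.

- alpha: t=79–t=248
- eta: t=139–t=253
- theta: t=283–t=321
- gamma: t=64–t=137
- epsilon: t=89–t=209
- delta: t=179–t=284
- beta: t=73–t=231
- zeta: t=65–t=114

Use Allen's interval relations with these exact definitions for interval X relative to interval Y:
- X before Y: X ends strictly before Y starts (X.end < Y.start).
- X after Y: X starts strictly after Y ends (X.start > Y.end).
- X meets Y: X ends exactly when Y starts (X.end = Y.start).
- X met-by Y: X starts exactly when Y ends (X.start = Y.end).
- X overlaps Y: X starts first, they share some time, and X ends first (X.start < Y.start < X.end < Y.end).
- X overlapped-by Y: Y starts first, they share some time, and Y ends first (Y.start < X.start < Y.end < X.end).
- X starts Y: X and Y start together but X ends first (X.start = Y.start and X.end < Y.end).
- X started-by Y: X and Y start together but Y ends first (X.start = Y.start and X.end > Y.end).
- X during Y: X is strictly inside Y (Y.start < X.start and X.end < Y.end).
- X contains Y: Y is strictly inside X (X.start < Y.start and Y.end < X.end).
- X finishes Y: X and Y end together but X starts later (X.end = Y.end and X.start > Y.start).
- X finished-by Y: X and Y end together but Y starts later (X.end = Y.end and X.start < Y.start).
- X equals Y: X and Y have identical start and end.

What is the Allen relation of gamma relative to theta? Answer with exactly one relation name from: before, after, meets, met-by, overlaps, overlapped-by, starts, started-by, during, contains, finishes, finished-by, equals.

gamma = [t=64, t=137]; theta = [t=283, t=321].
Compare endpoints: gamma.start < theta.start, gamma.start < theta.end, gamma.end < theta.start, gamma.end < theta.end.
That pattern is 'before'.

before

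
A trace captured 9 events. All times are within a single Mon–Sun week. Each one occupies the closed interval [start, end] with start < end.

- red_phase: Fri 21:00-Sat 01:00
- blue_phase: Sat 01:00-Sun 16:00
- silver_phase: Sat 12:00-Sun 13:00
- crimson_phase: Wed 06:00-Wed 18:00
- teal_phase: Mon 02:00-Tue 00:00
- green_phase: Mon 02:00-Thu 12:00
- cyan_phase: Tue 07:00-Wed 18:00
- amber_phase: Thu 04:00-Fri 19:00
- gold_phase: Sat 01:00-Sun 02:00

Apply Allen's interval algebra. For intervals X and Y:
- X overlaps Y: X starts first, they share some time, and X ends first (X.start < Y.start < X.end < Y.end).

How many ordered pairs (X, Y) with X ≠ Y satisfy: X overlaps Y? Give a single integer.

2

Checking all 72 ordered pairs for relation 'overlaps'; matching pairs in alphabetical order:
(gold_phase, silver_phase): gold_phase overlaps silver_phase ✓
(green_phase, amber_phase): green_phase overlaps amber_phase ✓
Count: 2.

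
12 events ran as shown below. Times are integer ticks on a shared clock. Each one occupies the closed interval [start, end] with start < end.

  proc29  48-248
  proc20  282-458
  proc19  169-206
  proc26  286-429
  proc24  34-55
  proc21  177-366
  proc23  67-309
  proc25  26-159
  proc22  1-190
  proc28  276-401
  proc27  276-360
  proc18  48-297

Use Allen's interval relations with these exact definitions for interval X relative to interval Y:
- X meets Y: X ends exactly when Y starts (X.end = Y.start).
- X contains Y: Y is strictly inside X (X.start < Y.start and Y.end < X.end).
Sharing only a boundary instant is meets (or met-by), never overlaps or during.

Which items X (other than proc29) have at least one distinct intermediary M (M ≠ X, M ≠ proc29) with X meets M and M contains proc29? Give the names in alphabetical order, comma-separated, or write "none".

none

Target proc29 = [48, 248].
Intermediaries M with M contains proc29: none.
Union: none.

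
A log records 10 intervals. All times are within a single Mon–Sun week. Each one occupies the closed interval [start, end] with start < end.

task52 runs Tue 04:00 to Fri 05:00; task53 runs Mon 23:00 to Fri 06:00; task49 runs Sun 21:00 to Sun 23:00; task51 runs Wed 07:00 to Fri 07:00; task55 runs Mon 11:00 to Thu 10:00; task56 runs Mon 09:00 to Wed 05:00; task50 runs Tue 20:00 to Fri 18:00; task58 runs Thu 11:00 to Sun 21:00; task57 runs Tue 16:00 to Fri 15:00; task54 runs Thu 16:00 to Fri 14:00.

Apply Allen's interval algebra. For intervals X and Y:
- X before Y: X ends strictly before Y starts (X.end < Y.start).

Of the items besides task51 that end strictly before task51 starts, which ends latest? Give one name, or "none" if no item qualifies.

Target task51 = [Wed 07:00, Fri 07:00].
task49 [Sun 21:00, Sun 23:00] → after → excluded.
task50 [Tue 20:00, Fri 18:00] → contains → excluded.
task52 [Tue 04:00, Fri 05:00] → overlaps → excluded.
task53 [Mon 23:00, Fri 06:00] → overlaps → excluded.
task54 [Thu 16:00, Fri 14:00] → overlapped-by → excluded.
task55 [Mon 11:00, Thu 10:00] → overlaps → excluded.
task56 [Mon 09:00, Wed 05:00] → before → candidate.
task57 [Tue 16:00, Fri 15:00] → contains → excluded.
task58 [Thu 11:00, Sun 21:00] → overlapped-by → excluded.
Among candidates, latest end is Wed 05:00 → task56.

task56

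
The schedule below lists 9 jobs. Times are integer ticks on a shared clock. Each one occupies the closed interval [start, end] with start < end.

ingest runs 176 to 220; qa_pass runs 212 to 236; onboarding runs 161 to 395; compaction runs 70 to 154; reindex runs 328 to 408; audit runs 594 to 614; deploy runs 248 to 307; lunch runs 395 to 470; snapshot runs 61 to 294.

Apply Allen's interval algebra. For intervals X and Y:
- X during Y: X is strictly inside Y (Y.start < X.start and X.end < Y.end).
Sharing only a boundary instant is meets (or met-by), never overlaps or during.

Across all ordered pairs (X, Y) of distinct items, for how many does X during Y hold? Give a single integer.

6

Checking all 72 ordered pairs for relation 'during'; matching pairs in alphabetical order:
(compaction, snapshot): compaction during snapshot ✓
(deploy, onboarding): deploy during onboarding ✓
(ingest, onboarding): ingest during onboarding ✓
(ingest, snapshot): ingest during snapshot ✓
(qa_pass, onboarding): qa_pass during onboarding ✓
(qa_pass, snapshot): qa_pass during snapshot ✓
Count: 6.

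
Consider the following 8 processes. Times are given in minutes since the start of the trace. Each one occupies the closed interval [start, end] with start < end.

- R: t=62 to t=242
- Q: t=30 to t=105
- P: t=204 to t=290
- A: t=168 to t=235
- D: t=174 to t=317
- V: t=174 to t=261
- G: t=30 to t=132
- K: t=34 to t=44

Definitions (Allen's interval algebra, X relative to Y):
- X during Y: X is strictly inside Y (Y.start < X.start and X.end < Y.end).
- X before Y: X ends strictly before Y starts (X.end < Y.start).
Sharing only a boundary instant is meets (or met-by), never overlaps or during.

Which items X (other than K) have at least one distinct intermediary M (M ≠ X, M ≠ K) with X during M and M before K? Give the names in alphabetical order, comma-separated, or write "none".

Target K = [t=34, t=44].
Intermediaries M with M before K: none.
Union: none.

none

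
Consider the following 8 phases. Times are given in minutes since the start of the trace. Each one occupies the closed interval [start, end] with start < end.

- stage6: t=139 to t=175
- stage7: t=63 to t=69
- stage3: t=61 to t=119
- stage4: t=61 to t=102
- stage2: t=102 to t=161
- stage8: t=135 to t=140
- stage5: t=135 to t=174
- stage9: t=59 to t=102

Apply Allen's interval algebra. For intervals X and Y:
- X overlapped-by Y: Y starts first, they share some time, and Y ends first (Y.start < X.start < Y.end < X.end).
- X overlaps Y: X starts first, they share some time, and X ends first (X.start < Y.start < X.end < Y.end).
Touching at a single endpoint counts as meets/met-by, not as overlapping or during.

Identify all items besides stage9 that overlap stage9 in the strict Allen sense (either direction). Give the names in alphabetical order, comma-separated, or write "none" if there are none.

stage3

Target stage9 = [t=59, t=102].
stage2 [t=102, t=161] → met-by → no.
stage3 [t=61, t=119] → overlapped-by → yes.
stage4 [t=61, t=102] → finishes → no.
stage5 [t=135, t=174] → after → no.
stage6 [t=139, t=175] → after → no.
stage7 [t=63, t=69] → during → no.
stage8 [t=135, t=140] → after → no.
Result: stage3.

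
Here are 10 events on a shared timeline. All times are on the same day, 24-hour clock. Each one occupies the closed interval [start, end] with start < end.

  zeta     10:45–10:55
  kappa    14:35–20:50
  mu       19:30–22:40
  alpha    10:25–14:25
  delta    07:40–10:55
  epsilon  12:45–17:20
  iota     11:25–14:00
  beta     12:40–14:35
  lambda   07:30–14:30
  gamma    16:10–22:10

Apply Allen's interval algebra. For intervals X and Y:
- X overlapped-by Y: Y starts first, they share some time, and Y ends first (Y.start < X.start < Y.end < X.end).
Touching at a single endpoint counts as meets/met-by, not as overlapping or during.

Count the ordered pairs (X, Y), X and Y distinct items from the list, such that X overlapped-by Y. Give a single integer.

13

Checking all 90 ordered pairs for relation 'overlapped-by'; matching pairs in alphabetical order:
(alpha, delta): alpha overlapped-by delta ✓
(beta, alpha): beta overlapped-by alpha ✓
(beta, iota): beta overlapped-by iota ✓
(beta, lambda): beta overlapped-by lambda ✓
(epsilon, alpha): epsilon overlapped-by alpha ✓
(epsilon, beta): epsilon overlapped-by beta ✓
(epsilon, iota): epsilon overlapped-by iota ✓
(epsilon, lambda): epsilon overlapped-by lambda ✓
(gamma, epsilon): gamma overlapped-by epsilon ✓
(gamma, kappa): gamma overlapped-by kappa ✓
(kappa, epsilon): kappa overlapped-by epsilon ✓
(mu, gamma): mu overlapped-by gamma ✓
(mu, kappa): mu overlapped-by kappa ✓
Count: 13.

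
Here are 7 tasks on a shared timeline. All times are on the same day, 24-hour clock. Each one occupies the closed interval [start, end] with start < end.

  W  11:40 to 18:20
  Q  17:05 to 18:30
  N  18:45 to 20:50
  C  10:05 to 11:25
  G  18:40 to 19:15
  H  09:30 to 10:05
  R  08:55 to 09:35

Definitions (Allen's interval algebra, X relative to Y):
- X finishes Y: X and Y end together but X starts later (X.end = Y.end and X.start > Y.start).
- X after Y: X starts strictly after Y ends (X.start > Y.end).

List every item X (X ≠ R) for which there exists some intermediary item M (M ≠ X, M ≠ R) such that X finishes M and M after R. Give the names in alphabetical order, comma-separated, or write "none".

Target R = [08:55, 09:35].
Intermediaries M with M after R: C, G, N, Q, W.
Via C — items with X finishes C: none.
Via G — items with X finishes G: none.
Via N — items with X finishes N: none.
Via Q — items with X finishes Q: none.
Via W — items with X finishes W: none.
Union: none.

none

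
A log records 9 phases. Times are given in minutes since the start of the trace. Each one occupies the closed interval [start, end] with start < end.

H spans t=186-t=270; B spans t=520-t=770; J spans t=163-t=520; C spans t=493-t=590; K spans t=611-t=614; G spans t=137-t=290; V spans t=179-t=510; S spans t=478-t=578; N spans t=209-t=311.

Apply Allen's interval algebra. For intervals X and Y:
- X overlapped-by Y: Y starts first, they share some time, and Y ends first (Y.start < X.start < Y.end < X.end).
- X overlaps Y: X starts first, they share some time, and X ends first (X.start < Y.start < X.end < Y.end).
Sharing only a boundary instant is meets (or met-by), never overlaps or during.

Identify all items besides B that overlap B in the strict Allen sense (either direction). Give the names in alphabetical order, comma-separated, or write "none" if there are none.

C, S

Target B = [t=520, t=770].
C [t=493, t=590] → overlaps → yes.
G [t=137, t=290] → before → no.
H [t=186, t=270] → before → no.
J [t=163, t=520] → meets → no.
K [t=611, t=614] → during → no.
N [t=209, t=311] → before → no.
S [t=478, t=578] → overlaps → yes.
V [t=179, t=510] → before → no.
Result: C, S.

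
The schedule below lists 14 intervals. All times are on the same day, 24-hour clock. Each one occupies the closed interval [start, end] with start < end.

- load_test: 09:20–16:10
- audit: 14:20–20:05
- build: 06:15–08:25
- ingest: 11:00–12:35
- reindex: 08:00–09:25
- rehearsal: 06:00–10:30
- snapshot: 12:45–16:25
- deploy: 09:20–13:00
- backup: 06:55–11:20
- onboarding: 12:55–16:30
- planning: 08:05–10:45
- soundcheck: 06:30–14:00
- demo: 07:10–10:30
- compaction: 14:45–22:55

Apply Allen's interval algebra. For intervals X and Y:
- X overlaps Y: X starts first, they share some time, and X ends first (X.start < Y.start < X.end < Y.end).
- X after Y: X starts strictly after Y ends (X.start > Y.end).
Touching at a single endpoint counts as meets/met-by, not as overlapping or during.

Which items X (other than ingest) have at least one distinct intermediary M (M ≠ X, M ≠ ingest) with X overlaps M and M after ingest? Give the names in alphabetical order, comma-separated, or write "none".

Target ingest = [11:00, 12:35].
Intermediaries M with M after ingest: audit, compaction, onboarding, snapshot.
Via audit — items with X overlaps audit: load_test, onboarding, snapshot.
Via compaction — items with X overlaps compaction: audit, load_test, onboarding, snapshot.
Via onboarding — items with X overlaps onboarding: deploy, load_test, snapshot, soundcheck.
Via snapshot — items with X overlaps snapshot: deploy, load_test, soundcheck.
Union: audit, deploy, load_test, onboarding, snapshot, soundcheck.

audit, deploy, load_test, onboarding, snapshot, soundcheck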